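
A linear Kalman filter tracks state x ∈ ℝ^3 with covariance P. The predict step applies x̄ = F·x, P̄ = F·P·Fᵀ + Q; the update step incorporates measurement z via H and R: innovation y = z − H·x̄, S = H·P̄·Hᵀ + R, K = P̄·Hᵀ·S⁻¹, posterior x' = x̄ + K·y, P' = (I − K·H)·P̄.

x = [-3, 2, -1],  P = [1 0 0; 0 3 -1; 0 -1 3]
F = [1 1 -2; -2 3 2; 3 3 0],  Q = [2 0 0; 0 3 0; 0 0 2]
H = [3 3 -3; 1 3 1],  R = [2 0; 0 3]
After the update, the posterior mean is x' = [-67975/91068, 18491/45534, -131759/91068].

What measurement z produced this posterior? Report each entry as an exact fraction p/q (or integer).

z = [3, -1]

x̄ = F·x = [1, 10, -3]
P̄ = F·P·Fᵀ + Q = [22 -1 18; -1 34 15; 18 15 38]
S = H·P̄·Hᵀ + R = [236 156; 156 489]
K = P̄·Hᵀ·S⁻¹ = [-457/30356 1832/22767; 1385/15178 4738/22767; -7697/30356 6544/22767]
x' − x̄ = [-159043/91068, -436849/45534, 141445/91068] = K·y
y = (KᵀK)⁻¹·Kᵀ·(x' − x̄) = [-39, -29]
z = y + H·x̄ = [-39, -29] + [42, 28] = [3, -1]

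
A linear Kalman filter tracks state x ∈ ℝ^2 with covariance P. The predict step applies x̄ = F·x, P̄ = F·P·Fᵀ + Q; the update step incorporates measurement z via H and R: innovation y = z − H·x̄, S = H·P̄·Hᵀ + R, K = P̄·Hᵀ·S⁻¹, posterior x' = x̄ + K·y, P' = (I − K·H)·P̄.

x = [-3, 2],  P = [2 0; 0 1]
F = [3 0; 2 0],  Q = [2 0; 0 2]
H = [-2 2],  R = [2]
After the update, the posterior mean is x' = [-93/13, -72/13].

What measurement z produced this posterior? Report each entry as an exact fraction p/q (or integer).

z = [3]

x̄ = F·x = [-9, -6]
P̄ = F·P·Fᵀ + Q = [20 12; 12 10]
S = H·P̄·Hᵀ + R = [26]
K = P̄·Hᵀ·S⁻¹ = [-8/13; -2/13]
x' − x̄ = [24/13, 6/13] = K·y
y = (KᵀK)⁻¹·Kᵀ·(x' − x̄) = [-3]
z = y + H·x̄ = [-3] + [6] = [3]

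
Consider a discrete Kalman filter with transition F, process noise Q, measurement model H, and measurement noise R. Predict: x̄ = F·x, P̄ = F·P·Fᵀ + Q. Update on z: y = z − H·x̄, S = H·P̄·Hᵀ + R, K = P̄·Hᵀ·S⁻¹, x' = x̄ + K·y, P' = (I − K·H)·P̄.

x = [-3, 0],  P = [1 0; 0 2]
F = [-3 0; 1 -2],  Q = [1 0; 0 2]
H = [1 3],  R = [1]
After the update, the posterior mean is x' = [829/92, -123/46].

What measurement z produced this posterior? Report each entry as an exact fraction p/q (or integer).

x̄ = F·x = [9, -3]
P̄ = F·P·Fᵀ + Q = [10 -3; -3 11]
S = H·P̄·Hᵀ + R = [92]
K = P̄·Hᵀ·S⁻¹ = [1/92; 15/46]
x' − x̄ = [1/92, 15/46] = K·y
y = (KᵀK)⁻¹·Kᵀ·(x' − x̄) = [1]
z = y + H·x̄ = [1] + [0] = [1]

z = [1]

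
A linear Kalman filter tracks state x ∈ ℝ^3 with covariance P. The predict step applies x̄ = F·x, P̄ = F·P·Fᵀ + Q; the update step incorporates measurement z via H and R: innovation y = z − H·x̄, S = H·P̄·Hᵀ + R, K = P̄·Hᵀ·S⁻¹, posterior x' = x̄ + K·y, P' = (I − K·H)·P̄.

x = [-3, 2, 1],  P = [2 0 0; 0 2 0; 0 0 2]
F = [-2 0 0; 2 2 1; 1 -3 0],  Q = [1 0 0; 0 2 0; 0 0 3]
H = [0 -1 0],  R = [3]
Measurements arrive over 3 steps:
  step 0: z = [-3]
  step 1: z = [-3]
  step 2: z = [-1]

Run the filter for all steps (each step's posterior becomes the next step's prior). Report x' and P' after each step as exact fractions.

step 0: x' = [106/23, 57/23, -239/23], P' = [143/23 -24/23 -156/23; -24/23 60/23 -24/23; -156/23 -24/23 465/23]
step 1: x' = [-179/20, 249/80, -109/40], P' = [703/30 -41/40 -1177/60; -41/40 411/160 -31/80; -1177/60 -31/80 4633/120]
step 2: x' = [29/6, 2/9, -665/48], P' = [1715/33 -28/11 -5083/132; -28/11 94/33 19/22; -5083/132 19/22 53623/1056]

step 0: x̄ = F·x = [6, -1, -9]
step 0: P̄ = F·P·Fᵀ + Q = [9 -8 -4; -8 20 -8; -4 -8 23]
step 0: y = z − H·x̄ = [-4]
step 0: S = H·P̄·Hᵀ + R = [23]
step 0: K = P̄·Hᵀ·S⁻¹ = [8/23; -20/23; 8/23]
step 0: x' = x̄ + K·y = [106/23, 57/23, -239/23]
step 0: P' = (I − K·H)·P̄ = [143/23 -24/23 -156/23; -24/23 60/23 -24/23; -156/23 -24/23 465/23]
step 1: x̄ = F·x = [-212/23, 87/23, -65/23]
step 1: P̄ = F·P·Fᵀ + Q = [595/23 -164/23 -430/23; -164/23 411/23 -62/23; -430/23 -62/23 896/23]
step 1: y = z − H·x̄ = [18/23]
step 1: S = H·P̄·Hᵀ + R = [480/23]
step 1: K = P̄·Hᵀ·S⁻¹ = [41/120; -137/160; 31/240]
step 1: x' = x̄ + K·y = [-179/20, 249/80, -109/40]
step 1: P' = (I − K·H)·P̄ = [703/30 -41/40 -1177/60; -41/40 411/160 -31/80; -1177/60 -31/80 4633/120]
step 2: x̄ = F·x = [179/10, -72/5, -1463/80]
step 2: P̄ = F·P·Fᵀ + Q = [1421/15 -252/5 -3181/60; -252/5 282/5 171/10; -3181/60 171/10 26737/480]
step 2: y = z − H·x̄ = [-77/5]
step 2: S = H·P̄·Hᵀ + R = [297/5]
step 2: K = P̄·Hᵀ·S⁻¹ = [28/33; -94/99; -19/66]
step 2: x' = x̄ + K·y = [29/6, 2/9, -665/48]
step 2: P' = (I − K·H)·P̄ = [1715/33 -28/11 -5083/132; -28/11 94/33 19/22; -5083/132 19/22 53623/1056]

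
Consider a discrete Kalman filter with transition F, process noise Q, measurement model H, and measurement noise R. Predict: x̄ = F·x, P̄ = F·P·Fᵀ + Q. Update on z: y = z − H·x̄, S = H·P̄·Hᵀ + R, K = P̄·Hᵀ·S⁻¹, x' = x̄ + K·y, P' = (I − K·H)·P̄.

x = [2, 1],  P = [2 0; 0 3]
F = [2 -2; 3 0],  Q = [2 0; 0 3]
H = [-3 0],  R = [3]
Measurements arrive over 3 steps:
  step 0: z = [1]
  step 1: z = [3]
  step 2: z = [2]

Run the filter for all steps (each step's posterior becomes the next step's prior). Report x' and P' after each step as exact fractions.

step 0: x̄ = F·x = [2, 6]
step 0: P̄ = F·P·Fᵀ + Q = [22 12; 12 21]
step 0: y = z − H·x̄ = [7]
step 0: S = H·P̄·Hᵀ + R = [201]
step 0: K = P̄·Hᵀ·S⁻¹ = [-22/67; -12/67]
step 0: x' = x̄ + K·y = [-20/67, 318/67]
step 0: P' = (I − K·H)·P̄ = [22/67 12/67; 12/67 975/67]
step 1: x̄ = F·x = [-676/67, -60/67]
step 1: P̄ = F·P·Fᵀ + Q = [4026/67 60/67; 60/67 399/67]
step 1: y = z − H·x̄ = [-1827/67]
step 1: S = H·P̄·Hᵀ + R = [36435/67]
step 1: K = P̄·Hᵀ·S⁻¹ = [-4026/12145; -12/2429]
step 1: x' = x̄ + K·y = [-1822/1735, -264/347]
step 1: P' = (I − K·H)·P̄ = [4026/12145 12/2429; 12/2429 14433/2429]
step 2: x̄ = F·x = [-1004/1735, -5466/1735]
step 2: P̄ = F·P·Fᵀ + Q = [328574/12145 23796/12145; 23796/12145 72669/12145]
step 2: y = z − H·x̄ = [458/1735]
step 2: S = H·P̄·Hᵀ + R = [2993601/12145]
step 2: K = P̄·Hᵀ·S⁻¹ = [-328574/997867; -23796/997867]
step 2: x' = x̄ + K·y = [-664176/997867, -3149994/997867]
step 2: P' = (I − K·H)·P̄ = [328574/997867 23796/997867; 23796/997867 5830815/997867]

step 0: x' = [-20/67, 318/67], P' = [22/67 12/67; 12/67 975/67]
step 1: x' = [-1822/1735, -264/347], P' = [4026/12145 12/2429; 12/2429 14433/2429]
step 2: x' = [-664176/997867, -3149994/997867], P' = [328574/997867 23796/997867; 23796/997867 5830815/997867]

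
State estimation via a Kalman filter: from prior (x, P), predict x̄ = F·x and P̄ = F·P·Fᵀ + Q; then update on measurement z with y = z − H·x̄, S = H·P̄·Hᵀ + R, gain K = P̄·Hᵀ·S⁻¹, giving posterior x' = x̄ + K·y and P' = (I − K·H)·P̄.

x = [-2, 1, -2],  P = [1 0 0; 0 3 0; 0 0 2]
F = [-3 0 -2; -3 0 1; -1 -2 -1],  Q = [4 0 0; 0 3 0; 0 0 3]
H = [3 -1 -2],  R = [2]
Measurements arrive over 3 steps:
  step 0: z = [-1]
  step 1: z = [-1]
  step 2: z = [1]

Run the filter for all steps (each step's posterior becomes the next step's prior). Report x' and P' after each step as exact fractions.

step 0: x̄ = F·x = [10, 4, 2]
step 0: P̄ = F·P·Fᵀ + Q = [21 5 7; 5 14 1; 7 1 18]
step 0: y = z − H·x̄ = [-23]
step 0: S = H·P̄·Hᵀ + R = [167]
step 0: K = P̄·Hᵀ·S⁻¹ = [44/167; -1/167; -16/167]
step 0: x' = x̄ + K·y = [658/167, 691/167, 702/167]
step 0: P' = (I − K·H)·P̄ = [1571/167 879/167 1873/167; 879/167 2337/167 151/167; 1873/167 151/167 2750/167]
step 1: x̄ = F·x = [-3378/167, -1272/167, -2742/167]
step 1: P̄ = F·P·Fᵀ + Q = [48283/167 14258/167 25456/167; 14258/167 6152/167 10681/167; 25456/167 10681/167 22036/167]
step 1: y = z − H·x̄ = [3211/167]
step 1: S = H·P̄·Hᵀ + R = [180881/167]
step 1: K = P̄·Hᵀ·S⁻¹ = [79679/180881; 15260/180881; 21615/180881]
step 1: x' = x̄ + K·y = [-2126747/180881, -1084316/180881, -2554311/180881]
step 1: P' = (I − K·H)·P̄ = [14279846/180881 8162274/180881 17258953/180881; 8162274/180881 5268936/180881 9593683/180881; 17258953/180881 9593683/180881 21069973/180881]
step 2: x̄ = F·x = [11488863/180881, 3825930/180881, 6849690/180881]
step 2: P̄ = F·P·Fᵀ + Q = [420629466/180881 138155527/180881 258622625/180881; 138155527/180881 46577512/180881 86073749/180881; 258622625/180881 86073749/180881 162509940/180881]
step 2: y = z − H·x̄ = [-16760398/180881]
step 2: S = H·P̄·Hᵀ + R = [894534562/180881]
step 2: K = P̄·Hᵀ·S⁻¹ = [606487621/894534562; 195741571/894534562; 182387123/447267281]
step 2: x' = x̄ + K·y = [310179404/447267281, 391749221/447267281, 37380656/447267281]
step 2: P' = (I − K·H)·P̄ = [46662505771/894534562 26924077743/894534562 27962616082/447267281; 26924077743/894534562 18522850263/894534562 15464474956/447267281; 27962616082/447267281 15464474956/447267281 34029299522/447267281]

step 0: x' = [658/167, 691/167, 702/167], P' = [1571/167 879/167 1873/167; 879/167 2337/167 151/167; 1873/167 151/167 2750/167]
step 1: x' = [-2126747/180881, -1084316/180881, -2554311/180881], P' = [14279846/180881 8162274/180881 17258953/180881; 8162274/180881 5268936/180881 9593683/180881; 17258953/180881 9593683/180881 21069973/180881]
step 2: x' = [310179404/447267281, 391749221/447267281, 37380656/447267281], P' = [46662505771/894534562 26924077743/894534562 27962616082/447267281; 26924077743/894534562 18522850263/894534562 15464474956/447267281; 27962616082/447267281 15464474956/447267281 34029299522/447267281]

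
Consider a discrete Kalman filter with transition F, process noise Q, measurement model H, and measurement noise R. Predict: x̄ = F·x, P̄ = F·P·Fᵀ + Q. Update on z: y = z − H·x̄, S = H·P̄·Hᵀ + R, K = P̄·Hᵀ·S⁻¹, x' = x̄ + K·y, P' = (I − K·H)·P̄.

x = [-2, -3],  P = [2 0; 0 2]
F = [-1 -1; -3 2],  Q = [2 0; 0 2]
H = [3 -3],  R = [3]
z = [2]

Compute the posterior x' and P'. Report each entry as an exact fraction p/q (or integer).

x̄ = F·x = [5, 0]
P̄ = F·P·Fᵀ + Q = [6 2; 2 28]
y = z − H·x̄ = [-13]
S = H·P̄·Hᵀ + R = [273]
K = P̄·Hᵀ·S⁻¹ = [4/91; -2/7]
x' = x̄ + K·y = [31/7, 26/7]
P' = (I − K·H)·P̄ = [498/91 38/7; 38/7 40/7]

x' = [31/7, 26/7]
P' = [498/91 38/7; 38/7 40/7]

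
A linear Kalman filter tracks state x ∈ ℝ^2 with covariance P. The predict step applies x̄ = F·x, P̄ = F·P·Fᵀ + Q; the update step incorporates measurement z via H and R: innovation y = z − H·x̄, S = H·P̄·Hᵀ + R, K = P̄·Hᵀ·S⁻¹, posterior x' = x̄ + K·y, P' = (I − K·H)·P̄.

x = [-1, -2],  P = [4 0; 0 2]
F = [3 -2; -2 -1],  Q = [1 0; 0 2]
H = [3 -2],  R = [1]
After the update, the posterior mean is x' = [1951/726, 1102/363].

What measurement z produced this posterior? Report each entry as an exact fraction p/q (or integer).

x̄ = F·x = [1, 4]
P̄ = F·P·Fᵀ + Q = [45 -20; -20 20]
S = H·P̄·Hᵀ + R = [726]
K = P̄·Hᵀ·S⁻¹ = [175/726; -50/363]
x' − x̄ = [1225/726, -350/363] = K·y
y = (KᵀK)⁻¹·Kᵀ·(x' − x̄) = [7]
z = y + H·x̄ = [7] + [-5] = [2]

z = [2]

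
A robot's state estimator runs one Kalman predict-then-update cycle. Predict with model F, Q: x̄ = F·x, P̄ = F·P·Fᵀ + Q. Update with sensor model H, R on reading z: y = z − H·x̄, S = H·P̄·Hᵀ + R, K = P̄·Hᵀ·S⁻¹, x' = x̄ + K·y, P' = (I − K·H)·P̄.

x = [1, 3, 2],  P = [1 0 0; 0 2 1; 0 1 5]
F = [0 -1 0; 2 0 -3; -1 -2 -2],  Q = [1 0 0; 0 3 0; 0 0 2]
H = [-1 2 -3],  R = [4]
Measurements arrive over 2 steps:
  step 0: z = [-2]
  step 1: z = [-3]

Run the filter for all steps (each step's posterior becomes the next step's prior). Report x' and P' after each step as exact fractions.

step 0: x̄ = F·x = [-3, -4, -11]
step 0: P̄ = F·P·Fᵀ + Q = [3 3 6; 3 52 34; 6 34 39]
step 0: y = z − H·x̄ = [-30]
step 0: S = H·P̄·Hᵀ + R = [182]
step 0: K = P̄·Hᵀ·S⁻¹ = [-15/182; -1/182; -55/182]
step 0: x' = x̄ + K·y = [-48/91, -349/91, -176/91]
step 0: P' = (I − K·H)·P̄ = [321/182 531/182 267/182; 531/182 9463/182 6133/182; 267/182 6133/182 4073/182]
step 1: x̄ = F·x = [349/91, 432/91, 1098/91]
step 1: P̄ = F·P·Fᵀ + Q = [9645/182 17337/182 31723/182; 17337/182 35283/182 58203/182; 31723/182 58203/182 107085/182]
step 1: y = z − H·x̄ = [358/13]
step 1: S = H·P̄·Hᵀ + R = [38416/13]
step 1: K = P̄·Hᵀ·S⁻¹ = [-2505/19208; -4335/19208; -1207/2744]
step 1: x' = x̄ + K·y = [2341/9604, -14097/9604, -65/1372]
step 1: P' = (I − K·H)·P̄ = [26265/9604 79539/9604 6563/1372; 79539/9604 416301/9604 36273/1372; 6563/1372 36273/1372 3257/196]

step 0: x' = [-48/91, -349/91, -176/91], P' = [321/182 531/182 267/182; 531/182 9463/182 6133/182; 267/182 6133/182 4073/182]
step 1: x' = [2341/9604, -14097/9604, -65/1372], P' = [26265/9604 79539/9604 6563/1372; 79539/9604 416301/9604 36273/1372; 6563/1372 36273/1372 3257/196]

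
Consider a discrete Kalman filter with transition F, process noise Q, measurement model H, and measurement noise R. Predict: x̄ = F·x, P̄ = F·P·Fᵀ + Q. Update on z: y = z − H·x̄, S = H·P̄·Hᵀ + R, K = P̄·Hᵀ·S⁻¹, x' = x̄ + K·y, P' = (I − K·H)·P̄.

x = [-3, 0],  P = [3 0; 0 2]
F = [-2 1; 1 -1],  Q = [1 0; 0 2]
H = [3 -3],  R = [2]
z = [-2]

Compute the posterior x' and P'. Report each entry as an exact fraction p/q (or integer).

x̄ = F·x = [6, -3]
P̄ = F·P·Fᵀ + Q = [15 -8; -8 7]
y = z − H·x̄ = [-29]
S = H·P̄·Hᵀ + R = [344]
K = P̄·Hᵀ·S⁻¹ = [69/344; -45/344]
x' = x̄ + K·y = [63/344, 273/344]
P' = (I − K·H)·P̄ = [399/344 353/344; 353/344 383/344]

x' = [63/344, 273/344]
P' = [399/344 353/344; 353/344 383/344]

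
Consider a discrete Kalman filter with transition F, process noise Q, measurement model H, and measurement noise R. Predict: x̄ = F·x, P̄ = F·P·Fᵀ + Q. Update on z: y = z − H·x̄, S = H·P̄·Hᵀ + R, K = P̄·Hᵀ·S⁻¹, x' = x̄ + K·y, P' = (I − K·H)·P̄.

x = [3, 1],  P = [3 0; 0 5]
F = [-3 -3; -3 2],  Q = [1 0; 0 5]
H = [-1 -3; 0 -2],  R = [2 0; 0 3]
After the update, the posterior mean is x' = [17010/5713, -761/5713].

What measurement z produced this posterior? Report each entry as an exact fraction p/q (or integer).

z = [-3, 1]

x̄ = F·x = [-12, -7]
P̄ = F·P·Fᵀ + Q = [73 -3; -3 52]
S = H·P̄·Hᵀ + R = [525 306; 306 211]
K = P̄·Hᵀ·S⁻¹ = [-15340/17139 7578/5713; -153/5713 -2594/5713]
x' − x̄ = [85566/5713, 39230/5713] = K·y
y = (KᵀK)⁻¹·Kᵀ·(x' − x̄) = [-36, -13]
z = y + H·x̄ = [-36, -13] + [33, 14] = [-3, 1]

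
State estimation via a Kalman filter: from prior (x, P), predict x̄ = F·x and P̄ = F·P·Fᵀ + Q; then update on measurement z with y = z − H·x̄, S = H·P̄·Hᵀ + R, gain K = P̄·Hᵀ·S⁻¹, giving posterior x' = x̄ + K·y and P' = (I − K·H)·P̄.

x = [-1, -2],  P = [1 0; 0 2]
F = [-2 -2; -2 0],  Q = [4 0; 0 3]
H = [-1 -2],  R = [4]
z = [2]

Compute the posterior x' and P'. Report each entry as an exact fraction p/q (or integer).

x̄ = F·x = [6, 2]
P̄ = F·P·Fᵀ + Q = [16 4; 4 7]
y = z − H·x̄ = [12]
S = H·P̄·Hᵀ + R = [64]
K = P̄·Hᵀ·S⁻¹ = [-3/8; -9/32]
x' = x̄ + K·y = [3/2, -11/8]
P' = (I − K·H)·P̄ = [7 -11/4; -11/4 31/16]

x' = [3/2, -11/8]
P' = [7 -11/4; -11/4 31/16]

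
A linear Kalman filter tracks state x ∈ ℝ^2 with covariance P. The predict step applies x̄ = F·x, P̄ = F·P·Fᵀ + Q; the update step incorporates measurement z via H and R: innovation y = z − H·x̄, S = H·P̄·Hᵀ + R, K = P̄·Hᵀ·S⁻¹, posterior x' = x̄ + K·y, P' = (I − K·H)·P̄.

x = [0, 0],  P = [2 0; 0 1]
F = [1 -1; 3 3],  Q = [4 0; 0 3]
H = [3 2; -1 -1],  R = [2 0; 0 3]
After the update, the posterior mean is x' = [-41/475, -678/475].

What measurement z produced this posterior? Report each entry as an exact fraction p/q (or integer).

z = [-3, 2]

x̄ = F·x = [0, 0]
P̄ = F·P·Fᵀ + Q = [7 3; 3 30]
S = H·P̄·Hᵀ + R = [221 -96; -96 46]
K = P̄·Hᵀ·S⁻¹ = [141/475 191/475; 3/475 -669/950]
x' − x̄ = [-41/475, -678/475] = K·y
y = (KᵀK)⁻¹·Kᵀ·(x' − x̄) = [-3, 2]
z = y + H·x̄ = [-3, 2] + [0, 0] = [-3, 2]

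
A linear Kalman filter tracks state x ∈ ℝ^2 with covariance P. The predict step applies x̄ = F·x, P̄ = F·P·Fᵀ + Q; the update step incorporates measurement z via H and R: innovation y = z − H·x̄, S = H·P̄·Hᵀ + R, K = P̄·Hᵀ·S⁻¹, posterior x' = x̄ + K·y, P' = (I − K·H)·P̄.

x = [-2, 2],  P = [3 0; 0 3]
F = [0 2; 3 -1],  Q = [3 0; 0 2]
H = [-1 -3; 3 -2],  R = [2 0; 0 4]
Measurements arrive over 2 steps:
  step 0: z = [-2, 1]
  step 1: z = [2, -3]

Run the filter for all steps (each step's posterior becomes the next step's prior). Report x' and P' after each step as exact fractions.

step 0: x̄ = F·x = [4, -8]
step 0: P̄ = F·P·Fᵀ + Q = [15 -6; -6 32]
step 0: y = z − H·x̄ = [-22, -27]
step 0: S = H·P̄·Hᵀ + R = [269 189; 189 339]
step 0: K = P̄·Hᵀ·S⁻¹ = [-1626/9245 2461/9245; -2502/9245 -2524/27735]
step 0: x' = x̄ + K·y = [1261/1849, 760/1849]
step 0: P' = (I − K·H)·P̄ = [3276/9245 -8/9245; -8/9245 5012/27735]
step 1: x̄ = F·x = [1520/1849, 3023/1849]
step 1: P̄ = F·P·Fᵀ + Q = [103253/27735 -10168/27735; -10168/27735 149078/27735]
step 1: y = z − H·x̄ = [14287/1849, -4061/1849]
step 1: S = H·P̄·Hᵀ + R = [1439417/27735 131177/5547; 131177/5547 351709/5547]
step 1: K = P̄·Hᵀ·S⁻¹ = [-12519/76367 19004/76367; -9970021/37878032 -3360623/37878032]
step 1: x' = x̄ + K·y = [-75693/76367, -965989/4734754]
step 1: P' = (I − K·H)·P̄ = [25284/76367 -82/76367; -82/76367 3330119/18939016]

step 0: x' = [1261/1849, 760/1849], P' = [3276/9245 -8/9245; -8/9245 5012/27735]
step 1: x' = [-75693/76367, -965989/4734754], P' = [25284/76367 -82/76367; -82/76367 3330119/18939016]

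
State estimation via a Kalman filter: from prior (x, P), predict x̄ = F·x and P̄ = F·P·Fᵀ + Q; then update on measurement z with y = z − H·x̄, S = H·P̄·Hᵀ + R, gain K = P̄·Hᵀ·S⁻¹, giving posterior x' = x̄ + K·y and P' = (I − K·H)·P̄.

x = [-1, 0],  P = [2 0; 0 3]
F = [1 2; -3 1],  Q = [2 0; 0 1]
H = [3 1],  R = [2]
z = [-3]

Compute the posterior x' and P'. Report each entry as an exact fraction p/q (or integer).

x' = [-13/7, 73/28]
P' = [16/7 -44/7; -44/7 803/42]

x̄ = F·x = [-1, 3]
P̄ = F·P·Fᵀ + Q = [16 0; 0 22]
y = z − H·x̄ = [-3]
S = H·P̄·Hᵀ + R = [168]
K = P̄·Hᵀ·S⁻¹ = [2/7; 11/84]
x' = x̄ + K·y = [-13/7, 73/28]
P' = (I − K·H)·P̄ = [16/7 -44/7; -44/7 803/42]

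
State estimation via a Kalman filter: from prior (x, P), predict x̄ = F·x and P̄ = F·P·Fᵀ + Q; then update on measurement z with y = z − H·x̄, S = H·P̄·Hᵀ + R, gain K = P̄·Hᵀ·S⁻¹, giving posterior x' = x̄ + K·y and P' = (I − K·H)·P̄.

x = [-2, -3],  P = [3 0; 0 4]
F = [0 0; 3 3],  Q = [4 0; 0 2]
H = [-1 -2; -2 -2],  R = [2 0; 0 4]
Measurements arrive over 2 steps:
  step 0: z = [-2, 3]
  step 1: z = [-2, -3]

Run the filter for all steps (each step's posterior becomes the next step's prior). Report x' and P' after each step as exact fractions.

step 0: x' = [-133/83, 765/664], P' = [196/83 -130/83; -130/83 455/332]
step 1: x' = [11818/14599, 7908/14599], P' = [30788/14599 -19640/14599; -19640/14599 17185/14599]

step 0: x̄ = F·x = [0, -15]
step 0: P̄ = F·P·Fᵀ + Q = [4 0; 0 65]
step 0: y = z − H·x̄ = [-32, -27]
step 0: S = H·P̄·Hᵀ + R = [266 268; 268 280]
step 0: K = P̄·Hᵀ·S⁻¹ = [32/83 -33/83; -195/332 65/664]
step 0: x' = x̄ + K·y = [-133/83, 765/664]
step 0: P' = (I − K·H)·P̄ = [196/83 -130/83; -130/83 455/332]
step 1: x̄ = F·x = [0, -897/664]
step 1: P̄ = F·P·Fᵀ + Q = [4 0; 0 2455/332]
step 1: y = z − H·x̄ = [-1561/332, -1893/332]
step 1: S = H·P̄·Hᵀ + R = [2953/83 3119/83; 3119/83 4115/83]
step 1: K = P̄·Hᵀ·S⁻¹ = [4246/14599 -5574/14599; -7365/14599 2455/29198]
step 1: x' = x̄ + K·y = [11818/14599, 7908/14599]
step 1: P' = (I − K·H)·P̄ = [30788/14599 -19640/14599; -19640/14599 17185/14599]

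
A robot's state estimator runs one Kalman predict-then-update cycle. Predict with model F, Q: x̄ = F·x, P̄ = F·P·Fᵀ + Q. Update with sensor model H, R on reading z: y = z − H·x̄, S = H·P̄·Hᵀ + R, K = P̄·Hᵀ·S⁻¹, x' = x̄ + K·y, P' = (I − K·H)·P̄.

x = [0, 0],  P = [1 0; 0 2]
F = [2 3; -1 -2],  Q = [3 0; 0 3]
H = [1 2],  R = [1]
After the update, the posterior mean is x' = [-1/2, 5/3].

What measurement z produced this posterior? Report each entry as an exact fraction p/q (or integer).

x̄ = F·x = [0, 0]
P̄ = F·P·Fᵀ + Q = [25 -14; -14 12]
S = H·P̄·Hᵀ + R = [18]
K = P̄·Hᵀ·S⁻¹ = [-1/6; 5/9]
x' − x̄ = [-1/2, 5/3] = K·y
y = (KᵀK)⁻¹·Kᵀ·(x' − x̄) = [3]
z = y + H·x̄ = [3] + [0] = [3]

z = [3]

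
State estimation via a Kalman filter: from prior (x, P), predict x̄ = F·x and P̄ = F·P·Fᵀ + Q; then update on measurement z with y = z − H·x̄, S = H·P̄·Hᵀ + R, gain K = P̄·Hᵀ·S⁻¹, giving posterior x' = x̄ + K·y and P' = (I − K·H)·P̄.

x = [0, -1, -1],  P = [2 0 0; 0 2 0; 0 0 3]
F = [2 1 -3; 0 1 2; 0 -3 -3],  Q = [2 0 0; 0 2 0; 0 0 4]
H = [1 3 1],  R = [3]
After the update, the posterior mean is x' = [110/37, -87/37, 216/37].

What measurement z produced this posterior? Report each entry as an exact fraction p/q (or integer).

z = [2]

x̄ = F·x = [2, -3, 6]
P̄ = F·P·Fᵀ + Q = [39 -16 21; -16 16 -24; 21 -24 49]
S = H·P̄·Hᵀ + R = [37]
K = P̄·Hᵀ·S⁻¹ = [12/37; 8/37; -2/37]
x' − x̄ = [36/37, 24/37, -6/37] = K·y
y = (KᵀK)⁻¹·Kᵀ·(x' − x̄) = [3]
z = y + H·x̄ = [3] + [-1] = [2]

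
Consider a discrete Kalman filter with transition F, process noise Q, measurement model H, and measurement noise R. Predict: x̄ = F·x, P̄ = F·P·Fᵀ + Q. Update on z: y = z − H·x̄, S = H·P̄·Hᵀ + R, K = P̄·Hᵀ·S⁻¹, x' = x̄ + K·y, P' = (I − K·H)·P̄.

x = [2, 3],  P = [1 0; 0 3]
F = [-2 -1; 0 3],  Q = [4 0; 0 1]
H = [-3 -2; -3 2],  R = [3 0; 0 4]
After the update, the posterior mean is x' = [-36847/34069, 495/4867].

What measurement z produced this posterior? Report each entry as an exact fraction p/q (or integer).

x̄ = F·x = [-7, 9]
P̄ = F·P·Fᵀ + Q = [11 -9; -9 28]
S = H·P̄·Hᵀ + R = [106 -13; -13 323]
K = P̄·Hᵀ·S⁻¹ = [-5508/34069 -5601/34069; -1184/4867 1203/4867]
x' − x̄ = [201636/34069, -43308/4867] = K·y
y = (KᵀK)⁻¹·Kᵀ·(x' − x̄) = [0, -36]
z = y + H·x̄ = [0, -36] + [3, 39] = [3, 3]

z = [3, 3]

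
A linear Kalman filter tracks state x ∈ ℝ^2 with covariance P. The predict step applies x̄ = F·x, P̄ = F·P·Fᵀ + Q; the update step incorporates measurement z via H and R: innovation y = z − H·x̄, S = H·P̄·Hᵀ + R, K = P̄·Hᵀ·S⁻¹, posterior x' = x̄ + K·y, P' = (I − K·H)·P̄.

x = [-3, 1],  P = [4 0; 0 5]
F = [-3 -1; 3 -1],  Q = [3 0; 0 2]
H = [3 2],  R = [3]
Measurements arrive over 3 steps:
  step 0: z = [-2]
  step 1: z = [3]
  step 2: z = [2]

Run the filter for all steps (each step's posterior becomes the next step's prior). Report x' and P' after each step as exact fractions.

step 0: x' = [1172/199, -1948/199], P' = [3856/199 -5679/199; -5679/199 8508/199]
step 1: x' = [-10921/84596, 37929/21149], P' = [1436709/84596 -547461/21149; -547461/21149 849984/21149]
step 2: x' = [-142161555/35448109, 247347928/35448109], P' = [543538455/35448109 -828396333/35448109; -828396333/35448109 1288623216/35448109]

step 0: x̄ = F·x = [8, -10]
step 0: P̄ = F·P·Fᵀ + Q = [44 -31; -31 43]
step 0: y = z − H·x̄ = [-6]
step 0: S = H·P̄·Hᵀ + R = [199]
step 0: K = P̄·Hᵀ·S⁻¹ = [70/199; -7/199]
step 0: x' = x̄ + K·y = [1172/199, -1948/199]
step 0: P' = (I − K·H)·P̄ = [3856/199 -5679/199; -5679/199 8508/199]
step 1: x̄ = F·x = [-1568/199, 5464/199]
step 1: P̄ = F·P·Fᵀ + Q = [9735/199 -26196/199; -26196/199 77684/199]
step 1: y = z − H·x̄ = [-5627/199]
step 1: S = H·P̄·Hᵀ + R = [84596/199]
step 1: K = P̄·Hᵀ·S⁻¹ = [-23187/84596; 19195/21149]
step 1: x' = x̄ + K·y = [-10921/84596, 37929/21149]
step 1: P' = (I − K·H)·P̄ = [1436709/84596 -547461/21149; -547461/21149 849984/21149]
step 2: x̄ = F·x = [-118953/84596, -184479/84596]
step 2: P̄ = F·P·Fᵀ + Q = [3445041/84596 -9530445/84596; -9530445/84596 29638573/84596]
step 2: y = z − H·x̄ = [895009/84596]
step 2: S = H·P̄·Hᵀ + R = [35448109/84596]
step 2: K = P̄·Hᵀ·S⁻¹ = [-8725767/35448109; 30685811/35448109]
step 2: x' = x̄ + K·y = [-142161555/35448109, 247347928/35448109]
step 2: P' = (I − K·H)·P̄ = [543538455/35448109 -828396333/35448109; -828396333/35448109 1288623216/35448109]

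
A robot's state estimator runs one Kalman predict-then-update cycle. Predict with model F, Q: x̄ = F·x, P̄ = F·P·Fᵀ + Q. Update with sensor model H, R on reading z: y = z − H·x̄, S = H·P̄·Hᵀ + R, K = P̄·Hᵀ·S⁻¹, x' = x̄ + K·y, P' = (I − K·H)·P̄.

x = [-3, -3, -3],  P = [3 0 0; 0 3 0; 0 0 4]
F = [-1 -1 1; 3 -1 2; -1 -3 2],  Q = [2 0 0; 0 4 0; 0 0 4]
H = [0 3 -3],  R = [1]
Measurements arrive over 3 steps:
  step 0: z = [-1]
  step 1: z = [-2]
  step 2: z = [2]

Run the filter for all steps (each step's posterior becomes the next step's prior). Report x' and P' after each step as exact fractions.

step 0: x' = [-1023/613, -1950/613, -1728/613], P' = [4440/613 6734/613 6752/613; 6734/613 20246/613 20212/613; 6752/613 20212/613 20246/613]
step 1: x' = [1362765/2382661, 429225/2382661, 2025249/2382661], P' = [7833538/2382661 -2495294/2382661 -2464070/2382661; -2495294/2382661 9132646/2382661 8969074/2382661; -2464070/2382661 8969074/2382661 9070174/2382661]
step 2: x' = [597857163/1271416645, 2394101856/1271416645, 308353938/254283329], P' = [4169032044/1271416645 -1326598612/1271416645 -260010560/254283329; -1326598612/1271416645 4874174936/1271416645 955546796/254283329; -260010560/254283329 955546796/254283329 964459360/254283329]

step 0: x̄ = F·x = [3, -12, 6]
step 0: P̄ = F·P·Fᵀ + Q = [12 2 20; 2 50 16; 20 16 50]
step 0: y = z − H·x̄ = [53]
step 0: S = H·P̄·Hᵀ + R = [613]
step 0: K = P̄·Hᵀ·S⁻¹ = [-54/613; 102/613; -102/613]
step 0: x' = x̄ + K·y = [-1023/613, -1950/613, -1728/613]
step 0: P' = (I − K·H)·P̄ = [4440/613 6734/613 6752/613; 6734/613 20246/613 20212/613; 6752/613 20212/613 20246/613]
step 1: x̄ = F·x = [1245/613, -4575/613, 3417/613]
step 1: P̄ = F·P·Fᵀ + Q = [5698/613 -19934/613 11290/613; -19934/613 103414/613 -60158/613; 11290/613 -60158/613 40942/613]
step 1: y = z − H·x̄ = [22750/613]
step 1: S = H·P̄·Hᵀ + R = [2382661/613]
step 1: K = P̄·Hᵀ·S⁻¹ = [-93672/2382661; 490716/2382661; -303300/2382661]
step 1: x' = x̄ + K·y = [1362765/2382661, 429225/2382661, 2025249/2382661]
step 1: P' = (I − K·H)·P̄ = [7833538/2382661 -2495294/2382661 -2464070/2382661; -2495294/2382661 9132646/2382661 8969074/2382661; -2464070/2382661 8969074/2382661 9070174/2382661]
step 2: x̄ = F·x = [233259/2382661, 7709568/2382661, 1400058/2382661]
step 2: P̄ = F·P·Fᵀ + Q = [12801084/2382661 -20608324/2382661 5937488/2382661; -20608324/2382661 74972456/2382661 -21468500/2382661; 5937488/2382661 -21468500/2382661 23094320/2382661]
step 2: y = z − H·x̄ = [-14163208/2382661]
step 2: S = H·P̄·Hᵀ + R = [1271416645/2382661]
step 2: K = P̄·Hᵀ·S⁻¹ = [-79637436/1271416645; 289322868/1271416645; -26737692/254283329]
step 2: x' = x̄ + K·y = [597857163/1271416645, 2394101856/1271416645, 308353938/254283329]
step 2: P' = (I − K·H)·P̄ = [4169032044/1271416645 -1326598612/1271416645 -260010560/254283329; -1326598612/1271416645 4874174936/1271416645 955546796/254283329; -260010560/254283329 955546796/254283329 964459360/254283329]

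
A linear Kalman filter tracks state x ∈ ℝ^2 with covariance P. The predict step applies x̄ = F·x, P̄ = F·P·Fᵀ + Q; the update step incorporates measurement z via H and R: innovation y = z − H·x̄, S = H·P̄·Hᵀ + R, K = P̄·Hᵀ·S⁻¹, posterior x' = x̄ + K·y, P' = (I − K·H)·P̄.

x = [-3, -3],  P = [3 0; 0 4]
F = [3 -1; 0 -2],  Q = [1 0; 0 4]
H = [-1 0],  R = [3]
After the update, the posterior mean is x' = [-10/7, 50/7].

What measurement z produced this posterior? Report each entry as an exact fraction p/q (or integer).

z = [1]

x̄ = F·x = [-6, 6]
P̄ = F·P·Fᵀ + Q = [32 8; 8 20]
S = H·P̄·Hᵀ + R = [35]
K = P̄·Hᵀ·S⁻¹ = [-32/35; -8/35]
x' − x̄ = [32/7, 8/7] = K·y
y = (KᵀK)⁻¹·Kᵀ·(x' − x̄) = [-5]
z = y + H·x̄ = [-5] + [6] = [1]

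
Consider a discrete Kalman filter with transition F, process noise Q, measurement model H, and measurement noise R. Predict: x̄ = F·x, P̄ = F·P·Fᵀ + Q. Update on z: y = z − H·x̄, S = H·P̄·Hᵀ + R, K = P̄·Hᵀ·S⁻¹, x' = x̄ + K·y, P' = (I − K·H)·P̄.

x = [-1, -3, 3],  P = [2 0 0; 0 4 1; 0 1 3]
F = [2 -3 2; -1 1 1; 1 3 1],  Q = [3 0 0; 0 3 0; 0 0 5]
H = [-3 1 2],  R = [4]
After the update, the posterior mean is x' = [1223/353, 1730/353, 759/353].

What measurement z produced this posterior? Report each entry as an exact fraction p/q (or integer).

x̄ = F·x = [13, 1, -7]
P̄ = F·P·Fᵀ + Q = [47 -11 -23; -11 14 17; -23 17 52]
S = H·P̄·Hᵀ + R = [1059]
K = P̄·Hᵀ·S⁻¹ = [-66/353; 27/353; 190/1059]
x' − x̄ = [-3366/353, 1377/353, 3230/353] = K·y
y = (KᵀK)⁻¹·Kᵀ·(x' − x̄) = [51]
z = y + H·x̄ = [51] + [-52] = [-1]

z = [-1]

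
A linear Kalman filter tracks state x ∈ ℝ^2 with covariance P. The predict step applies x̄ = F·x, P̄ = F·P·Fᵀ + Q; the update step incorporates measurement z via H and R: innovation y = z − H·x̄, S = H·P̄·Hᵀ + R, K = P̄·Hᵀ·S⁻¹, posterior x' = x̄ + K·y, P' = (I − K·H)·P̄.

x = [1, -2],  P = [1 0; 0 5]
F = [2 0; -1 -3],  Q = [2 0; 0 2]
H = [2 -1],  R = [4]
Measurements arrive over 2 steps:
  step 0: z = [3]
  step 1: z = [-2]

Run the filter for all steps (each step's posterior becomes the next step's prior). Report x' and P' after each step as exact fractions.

step 0: x̄ = F·x = [2, 5]
step 0: P̄ = F·P·Fᵀ + Q = [6 -2; -2 48]
step 0: y = z − H·x̄ = [4]
step 0: S = H·P̄·Hᵀ + R = [84]
step 0: K = P̄·Hᵀ·S⁻¹ = [1/6; -13/21]
step 0: x' = x̄ + K·y = [8/3, 53/21]
step 0: P' = (I − K·H)·P̄ = [11/3 20/3; 20/3 332/21]
step 1: x̄ = F·x = [16/3, -215/21]
step 1: P̄ = F·P·Fᵀ + Q = [50/3 -142/3; -142/3 3947/21]
step 1: y = z − H·x̄ = [-481/21]
step 1: S = H·P̄·Hᵀ + R = [9407/21]
step 1: K = P̄·Hᵀ·S⁻¹ = [1694/9407; -5935/9407]
step 1: x' = x̄ + K·y = [11370/9407, 39630/9407]
step 1: P' = (I − K·H)·P̄ = [20134/9407 33492/9407; 33492/9407 90724/9407]

step 0: x' = [8/3, 53/21], P' = [11/3 20/3; 20/3 332/21]
step 1: x' = [11370/9407, 39630/9407], P' = [20134/9407 33492/9407; 33492/9407 90724/9407]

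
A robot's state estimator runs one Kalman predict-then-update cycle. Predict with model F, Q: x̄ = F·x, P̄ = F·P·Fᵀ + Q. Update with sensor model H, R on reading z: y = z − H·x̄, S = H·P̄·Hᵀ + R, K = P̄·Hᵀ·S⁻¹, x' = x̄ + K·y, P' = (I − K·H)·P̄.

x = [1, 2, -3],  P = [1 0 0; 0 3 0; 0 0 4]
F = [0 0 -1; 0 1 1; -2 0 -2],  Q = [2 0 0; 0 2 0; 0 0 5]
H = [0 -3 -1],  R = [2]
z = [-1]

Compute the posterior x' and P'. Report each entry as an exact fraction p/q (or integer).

x̄ = F·x = [3, -1, 4]
P̄ = F·P·Fᵀ + Q = [6 -4 8; -4 9 -8; 8 -8 25]
y = z − H·x̄ = [0]
S = H·P̄·Hᵀ + R = [60]
K = P̄·Hᵀ·S⁻¹ = [1/15; -19/60; -1/60]
x' = x̄ + K·y = [3, -1, 4]
P' = (I − K·H)·P̄ = [86/15 -41/15 121/15; -41/15 179/60 -499/60; 121/15 -499/60 1499/60]

x' = [3, -1, 4]
P' = [86/15 -41/15 121/15; -41/15 179/60 -499/60; 121/15 -499/60 1499/60]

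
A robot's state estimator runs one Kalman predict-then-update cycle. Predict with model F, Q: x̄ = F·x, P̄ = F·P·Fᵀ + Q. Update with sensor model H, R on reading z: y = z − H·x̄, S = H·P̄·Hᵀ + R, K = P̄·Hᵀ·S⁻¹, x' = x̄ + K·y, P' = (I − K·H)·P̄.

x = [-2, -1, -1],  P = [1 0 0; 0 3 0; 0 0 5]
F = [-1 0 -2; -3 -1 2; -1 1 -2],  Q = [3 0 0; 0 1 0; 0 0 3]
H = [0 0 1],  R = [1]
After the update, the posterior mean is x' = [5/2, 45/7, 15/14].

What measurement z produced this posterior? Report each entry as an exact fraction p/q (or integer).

z = [1]

x̄ = F·x = [4, 5, 3]
P̄ = F·P·Fᵀ + Q = [24 -17 21; -17 33 -20; 21 -20 27]
S = H·P̄·Hᵀ + R = [28]
K = P̄·Hᵀ·S⁻¹ = [3/4; -5/7; 27/28]
x' − x̄ = [-3/2, 10/7, -27/14] = K·y
y = (KᵀK)⁻¹·Kᵀ·(x' − x̄) = [-2]
z = y + H·x̄ = [-2] + [3] = [1]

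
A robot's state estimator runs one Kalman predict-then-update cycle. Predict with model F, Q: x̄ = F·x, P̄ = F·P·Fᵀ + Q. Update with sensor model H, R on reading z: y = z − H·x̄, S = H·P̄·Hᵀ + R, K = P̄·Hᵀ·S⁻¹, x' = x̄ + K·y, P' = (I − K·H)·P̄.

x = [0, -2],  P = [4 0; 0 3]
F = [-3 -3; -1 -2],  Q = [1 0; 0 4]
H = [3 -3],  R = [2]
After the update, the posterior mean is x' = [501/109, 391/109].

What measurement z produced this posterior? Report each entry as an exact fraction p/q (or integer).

x̄ = F·x = [6, 4]
P̄ = F·P·Fᵀ + Q = [64 30; 30 20]
S = H·P̄·Hᵀ + R = [218]
K = P̄·Hᵀ·S⁻¹ = [51/109; 15/109]
x' − x̄ = [-153/109, -45/109] = K·y
y = (KᵀK)⁻¹·Kᵀ·(x' − x̄) = [-3]
z = y + H·x̄ = [-3] + [6] = [3]

z = [3]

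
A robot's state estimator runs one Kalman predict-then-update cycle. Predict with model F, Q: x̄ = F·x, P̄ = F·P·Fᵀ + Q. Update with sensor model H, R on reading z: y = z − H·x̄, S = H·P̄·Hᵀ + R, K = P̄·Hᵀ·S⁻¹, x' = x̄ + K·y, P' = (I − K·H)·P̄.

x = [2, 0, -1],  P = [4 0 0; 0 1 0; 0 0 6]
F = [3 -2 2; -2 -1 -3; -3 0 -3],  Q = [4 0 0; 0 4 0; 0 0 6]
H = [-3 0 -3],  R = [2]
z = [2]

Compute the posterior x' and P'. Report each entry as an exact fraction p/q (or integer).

x' = [394/91, -241/91, -453/91]
P' = [6116/91 -4918/91 -6120/91; -4918/91 5025/91 4938/91; -6120/91 4938/91 6144/91]

x̄ = F·x = [4, -1, -3]
P̄ = F·P·Fᵀ + Q = [68 -58 -72; -58 75 78; -72 78 96]
y = z − H·x̄ = [5]
S = H·P̄·Hᵀ + R = [182]
K = P̄·Hᵀ·S⁻¹ = [6/91; -30/91; -36/91]
x' = x̄ + K·y = [394/91, -241/91, -453/91]
P' = (I − K·H)·P̄ = [6116/91 -4918/91 -6120/91; -4918/91 5025/91 4938/91; -6120/91 4938/91 6144/91]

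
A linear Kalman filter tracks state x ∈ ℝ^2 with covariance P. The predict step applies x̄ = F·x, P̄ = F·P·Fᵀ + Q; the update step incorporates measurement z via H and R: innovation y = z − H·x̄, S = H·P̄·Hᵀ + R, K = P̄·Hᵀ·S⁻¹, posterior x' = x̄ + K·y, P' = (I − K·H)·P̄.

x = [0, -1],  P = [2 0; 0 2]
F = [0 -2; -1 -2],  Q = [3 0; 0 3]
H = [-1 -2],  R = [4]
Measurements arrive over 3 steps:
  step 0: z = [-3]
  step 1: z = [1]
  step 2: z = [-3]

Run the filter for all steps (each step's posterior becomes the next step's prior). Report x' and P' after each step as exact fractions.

step 0: x̄ = F·x = [2, 2]
step 0: P̄ = F·P·Fᵀ + Q = [11 8; 8 13]
step 0: y = z − H·x̄ = [3]
step 0: S = H·P̄·Hᵀ + R = [99]
step 0: K = P̄·Hᵀ·S⁻¹ = [-3/11; -34/99]
step 0: x' = x̄ + K·y = [13/11, 32/33]
step 0: P' = (I − K·H)·P̄ = [40/11 -14/11; -14/11 131/99]
step 1: x̄ = F·x = [-64/33, -103/33]
step 1: P̄ = F·P·Fᵀ + Q = [821/99 272/99; 272/99 677/99]
step 1: y = z − H·x̄ = [-79/11]
step 1: S = H·P̄·Hᵀ + R = [557/11]
step 1: K = P̄·Hᵀ·S⁻¹ = [-455/1671; -542/1671]
step 1: x' = x̄ + K·y = [9/557, -441/557]
step 1: P' = (I − K·H)·P̄ = [2528/557 -2882/1671; -2882/1671 2525/1671]
step 2: x̄ = F·x = [882/557, 873/557]
step 2: P̄ = F·P·Fᵀ + Q = [15113/1671 4336/1671; 4336/1671 3723/557]
step 2: y = z − H·x̄ = [957/557]
step 2: S = H·P̄·Hᵀ + R = [27939/557]
step 2: K = P̄·Hᵀ·S⁻¹ = [-355/1251; -26674/83817]
step 2: x' = x̄ + K·y = [457/417, 28513/27939]
step 2: P' = (I − K·H)·P̄ = [18784/3753 -7262/3753; -7262/3753 403321/251451]

step 0: x' = [13/11, 32/33], P' = [40/11 -14/11; -14/11 131/99]
step 1: x' = [9/557, -441/557], P' = [2528/557 -2882/1671; -2882/1671 2525/1671]
step 2: x' = [457/417, 28513/27939], P' = [18784/3753 -7262/3753; -7262/3753 403321/251451]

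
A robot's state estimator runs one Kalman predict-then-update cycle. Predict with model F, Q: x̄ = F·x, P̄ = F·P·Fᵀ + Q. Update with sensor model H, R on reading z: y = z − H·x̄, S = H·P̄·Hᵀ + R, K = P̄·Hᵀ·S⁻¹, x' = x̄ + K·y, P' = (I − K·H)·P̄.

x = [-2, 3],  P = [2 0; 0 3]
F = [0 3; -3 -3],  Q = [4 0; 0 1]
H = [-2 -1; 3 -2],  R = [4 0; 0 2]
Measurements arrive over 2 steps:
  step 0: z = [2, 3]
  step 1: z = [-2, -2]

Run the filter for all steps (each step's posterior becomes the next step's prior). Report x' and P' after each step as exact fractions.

step 0: x̄ = F·x = [9, -3]
step 0: P̄ = F·P·Fᵀ + Q = [31 -27; -27 46]
step 0: y = z − H·x̄ = [17, -30]
step 0: S = H·P̄·Hᵀ + R = [66 -121; -121 789]
step 0: K = P̄·Hᵀ·S⁻¹ = [-9828/37433 497/3403; -14621/37433 -950/3403]
step 0: x' = x̄ + K·y = [5811/37433, -47356/37433]
step 0: P' = (I − K·H)·P̄ = [12794/37433 13724/37433; 13724/37433 31036/37433]
step 1: x̄ = F·x = [-142068/37433, 124635/37433]
step 1: P̄ = F·P·Fᵀ + Q = [429056/37433 -402840/37433; -402840/37433 678935/37433]
step 1: y = z − H·x̄ = [-234367/37433, 600608/37433]
step 1: S = H·P̄·Hᵀ + R = [933531/37433 -1619306/37433; -1619306/37433 11486190/37433]
step 1: K = P̄·Hᵀ·S⁻¹ = [-336744/1482203 222592/1482203; -36063815/108200819 -29259820/108200819]
step 1: x' = x̄ + K·y = [54460/1482203, 116584170/108200819]
step 1: P' = (I − K·H)·P̄ = [448448/1482203 450080/1482203; 450080/1482203 78543580/108200819]

step 0: x' = [5811/37433, -47356/37433], P' = [12794/37433 13724/37433; 13724/37433 31036/37433]
step 1: x' = [54460/1482203, 116584170/108200819], P' = [448448/1482203 450080/1482203; 450080/1482203 78543580/108200819]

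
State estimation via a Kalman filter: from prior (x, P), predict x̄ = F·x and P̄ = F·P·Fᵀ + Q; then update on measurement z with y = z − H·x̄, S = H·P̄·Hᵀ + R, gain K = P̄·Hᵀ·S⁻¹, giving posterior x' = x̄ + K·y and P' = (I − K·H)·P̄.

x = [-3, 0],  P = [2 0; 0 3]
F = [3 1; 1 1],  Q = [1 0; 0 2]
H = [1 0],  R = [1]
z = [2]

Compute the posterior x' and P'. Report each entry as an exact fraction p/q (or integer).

x̄ = F·x = [-9, -3]
P̄ = F·P·Fᵀ + Q = [22 9; 9 7]
y = z − H·x̄ = [11]
S = H·P̄·Hᵀ + R = [23]
K = P̄·Hᵀ·S⁻¹ = [22/23; 9/23]
x' = x̄ + K·y = [35/23, 30/23]
P' = (I − K·H)·P̄ = [22/23 9/23; 9/23 80/23]

x' = [35/23, 30/23]
P' = [22/23 9/23; 9/23 80/23]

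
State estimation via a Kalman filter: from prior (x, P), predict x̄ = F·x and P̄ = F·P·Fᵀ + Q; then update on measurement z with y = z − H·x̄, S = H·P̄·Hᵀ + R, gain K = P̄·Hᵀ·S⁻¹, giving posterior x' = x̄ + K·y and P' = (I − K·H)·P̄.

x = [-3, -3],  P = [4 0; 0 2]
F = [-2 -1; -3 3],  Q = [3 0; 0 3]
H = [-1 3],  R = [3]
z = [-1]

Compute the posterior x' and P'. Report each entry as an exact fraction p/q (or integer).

x' = [125/13, 408/143]
P' = [240/13 81/13; 81/13 348/143]

x̄ = F·x = [9, 0]
P̄ = F·P·Fᵀ + Q = [21 18; 18 57]
y = z − H·x̄ = [8]
S = H·P̄·Hᵀ + R = [429]
K = P̄·Hᵀ·S⁻¹ = [1/13; 51/143]
x' = x̄ + K·y = [125/13, 408/143]
P' = (I − K·H)·P̄ = [240/13 81/13; 81/13 348/143]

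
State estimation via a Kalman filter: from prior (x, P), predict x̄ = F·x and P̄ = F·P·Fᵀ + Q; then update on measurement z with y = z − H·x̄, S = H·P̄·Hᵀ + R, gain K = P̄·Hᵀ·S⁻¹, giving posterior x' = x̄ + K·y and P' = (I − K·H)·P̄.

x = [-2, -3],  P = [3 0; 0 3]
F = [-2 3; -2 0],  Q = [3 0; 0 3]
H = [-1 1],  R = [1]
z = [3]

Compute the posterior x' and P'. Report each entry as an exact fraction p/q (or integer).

x' = [5/17, 59/17]
P' = [264/17 249/17; 249/17 501/34]

x̄ = F·x = [-5, 4]
P̄ = F·P·Fᵀ + Q = [42 12; 12 15]
y = z − H·x̄ = [-6]
S = H·P̄·Hᵀ + R = [34]
K = P̄·Hᵀ·S⁻¹ = [-15/17; 3/34]
x' = x̄ + K·y = [5/17, 59/17]
P' = (I − K·H)·P̄ = [264/17 249/17; 249/17 501/34]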